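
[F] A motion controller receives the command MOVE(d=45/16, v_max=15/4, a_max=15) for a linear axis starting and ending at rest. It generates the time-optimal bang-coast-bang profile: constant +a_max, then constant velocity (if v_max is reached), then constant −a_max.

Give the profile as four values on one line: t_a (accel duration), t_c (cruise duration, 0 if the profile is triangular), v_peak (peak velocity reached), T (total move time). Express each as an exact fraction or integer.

v_max²/a_max = (15/4)²/15 = 15/16
45/16 ≥ 15/16 ⇒ cruise phase
t_a = (15/4)/15 = 1/4; v_peak = 15/4
d_cruise = 45/16 − 15/16 = 15/8; t_c = (15/8)/(15/4) = 1/2
T = 2·1/4 + 1/2 = 1

t_a=1/4 t_c=1/2 v_peak=15/4 T=1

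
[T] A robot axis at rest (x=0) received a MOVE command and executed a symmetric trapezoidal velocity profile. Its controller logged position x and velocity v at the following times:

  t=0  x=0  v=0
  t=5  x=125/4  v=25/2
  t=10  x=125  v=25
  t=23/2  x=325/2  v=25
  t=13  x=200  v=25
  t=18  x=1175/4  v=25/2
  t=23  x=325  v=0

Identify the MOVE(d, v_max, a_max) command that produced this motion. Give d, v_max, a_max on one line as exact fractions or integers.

d=325 v_max=25 a_max=5/2

final state: t=23, x=325, v=0 → d = 325
a_max = (25/2−0)/(5−0) = 5/2
max v = 25 over t∈[10,13] → v_max = 25
check: 25·(10+3) = 325 ✓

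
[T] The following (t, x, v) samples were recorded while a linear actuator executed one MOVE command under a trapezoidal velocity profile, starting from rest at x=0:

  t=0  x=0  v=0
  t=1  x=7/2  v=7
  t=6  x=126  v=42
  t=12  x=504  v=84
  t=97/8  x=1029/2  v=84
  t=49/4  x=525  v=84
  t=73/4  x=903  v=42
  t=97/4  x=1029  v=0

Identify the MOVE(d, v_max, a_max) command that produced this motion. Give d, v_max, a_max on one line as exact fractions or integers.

final state: t=97/4, x=1029, v=0 → d = 1029
a_max = (7−0)/(1−0) = 7
max v = 84 over t∈[12,49/4] → v_max = 84
check: 84·(12+1/4) = 1029 ✓

d=1029 v_max=84 a_max=7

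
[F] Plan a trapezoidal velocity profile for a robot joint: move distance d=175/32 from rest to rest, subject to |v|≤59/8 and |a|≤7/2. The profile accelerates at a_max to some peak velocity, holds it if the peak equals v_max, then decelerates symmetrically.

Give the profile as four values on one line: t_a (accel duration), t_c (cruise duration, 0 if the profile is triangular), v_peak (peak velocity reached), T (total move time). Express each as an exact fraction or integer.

vₘ²/aₘ = (59/8)²/(7/2) = 3481/224
175/32 < 3481/224 ⇒ no cruise
v_peak = √(175/32·7/2) = √(1225/64) = 35/8
t_a = (35/8)/(7/2) = 5/4; t_c = 0
T = 2·5/4 = 5/2

t_a=5/4 t_c=0 v_peak=35/8 T=5/2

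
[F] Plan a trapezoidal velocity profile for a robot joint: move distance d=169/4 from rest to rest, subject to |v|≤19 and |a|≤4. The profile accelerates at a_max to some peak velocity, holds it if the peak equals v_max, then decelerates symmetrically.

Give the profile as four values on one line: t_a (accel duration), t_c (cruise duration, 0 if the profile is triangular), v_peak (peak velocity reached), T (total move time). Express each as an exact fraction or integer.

t_a=13/4 t_c=0 v_peak=13 T=13/2

(v_max)²/a_max = 19²/4 = 361/4
169/4 < 361/4 ⇒ no cruise
v_peak = √(169/4·4) = √169 = 13
t_a = 13/4; t_c = 0
T = 2·13/4 = 13/2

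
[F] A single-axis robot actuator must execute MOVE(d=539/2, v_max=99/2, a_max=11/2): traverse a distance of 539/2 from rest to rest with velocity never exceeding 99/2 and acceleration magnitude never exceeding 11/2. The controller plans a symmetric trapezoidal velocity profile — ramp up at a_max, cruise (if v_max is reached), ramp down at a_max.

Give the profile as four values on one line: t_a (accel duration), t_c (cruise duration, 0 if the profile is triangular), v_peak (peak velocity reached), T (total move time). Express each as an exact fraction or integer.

t_a=7 t_c=0 v_peak=77/2 T=14

vₘ²/aₘ = (99/2)²/(11/2) = 891/2
539/2 < 891/2 so t_c = 0
v_peak = √(539/2·11/2) = √(5929/4) = 77/2
t_a = (77/2)/(11/2) = 7; t_c = 0
T = 2·7 = 14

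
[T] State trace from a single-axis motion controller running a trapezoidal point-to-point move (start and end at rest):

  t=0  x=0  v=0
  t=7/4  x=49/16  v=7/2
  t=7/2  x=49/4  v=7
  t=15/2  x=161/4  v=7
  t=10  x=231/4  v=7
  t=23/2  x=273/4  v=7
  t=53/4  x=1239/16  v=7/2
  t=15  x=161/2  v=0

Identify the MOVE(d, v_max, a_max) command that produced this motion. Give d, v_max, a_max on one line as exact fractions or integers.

final state: t=15, x=161/2, v=0 → d = 161/2
a_max = (7/2−0)/(7/4−0) = 2
max v = 7 over t∈[7/2,23/2] → v_max = 7
check: 7·(7/2+8) = 161/2 ✓

d=161/2 v_max=7 a_max=2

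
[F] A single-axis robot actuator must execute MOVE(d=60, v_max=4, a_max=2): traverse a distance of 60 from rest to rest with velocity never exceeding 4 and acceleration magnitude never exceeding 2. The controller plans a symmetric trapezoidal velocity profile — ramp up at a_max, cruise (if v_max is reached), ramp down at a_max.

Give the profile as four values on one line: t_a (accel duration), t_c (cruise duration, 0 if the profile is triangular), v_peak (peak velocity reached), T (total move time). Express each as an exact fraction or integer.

vₘ²/aₘ = 4²/2 = 8
60 ≥ 8 → trapezoidal
t_a = 4/2 = 2; v_peak = 4
d_cruise = 60 − 8 = 52; t_c = 52/4 = 13
T = 2·2 + 13 = 17

t_a=2 t_c=13 v_peak=4 T=17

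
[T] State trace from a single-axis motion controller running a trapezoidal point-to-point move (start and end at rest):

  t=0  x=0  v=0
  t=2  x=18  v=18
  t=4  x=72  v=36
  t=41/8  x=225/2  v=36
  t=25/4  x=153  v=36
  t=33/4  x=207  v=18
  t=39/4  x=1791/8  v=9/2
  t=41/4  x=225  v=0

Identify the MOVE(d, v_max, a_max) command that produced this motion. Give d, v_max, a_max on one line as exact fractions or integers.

d=225 v_max=36 a_max=9

final state: t=41/4, x=225, v=0 → d = 225
a_max = (18−0)/(2−0) = 9
max v = 36 over t∈[4,25/4] → v_max = 36
check: 36·(4+9/4) = 225 ✓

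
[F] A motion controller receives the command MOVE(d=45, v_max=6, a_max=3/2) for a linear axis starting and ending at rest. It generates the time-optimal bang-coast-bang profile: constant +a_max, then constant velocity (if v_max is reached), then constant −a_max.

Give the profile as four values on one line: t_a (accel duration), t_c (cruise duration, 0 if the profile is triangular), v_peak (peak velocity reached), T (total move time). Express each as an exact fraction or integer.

v_max²/a_max = 6²/(3/2) = 24
45 ≥ 24 so v_max reached
t_a = 6/(3/2) = 4; v_peak = 6
d_cruise = 45 − 24 = 21; t_c = 21/6 = 7/2
T = 2·4 + 7/2 = 23/2

t_a=4 t_c=7/2 v_peak=6 T=23/2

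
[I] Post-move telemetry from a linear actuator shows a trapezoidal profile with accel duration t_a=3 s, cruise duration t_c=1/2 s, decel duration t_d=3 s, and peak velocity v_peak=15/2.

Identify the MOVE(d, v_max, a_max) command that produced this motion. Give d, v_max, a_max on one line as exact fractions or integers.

d=105/4 v_max=15/2 a_max=5/2

a_max = (15/2)/3 = 5/2
d_a = ½·15/2·3 = 45/4; d_c = 15/2·1/2 = 15/4
d = 2·45/4 + 15/4 = 105/4
t_c = 1/2 > 0 so v_max = 15/2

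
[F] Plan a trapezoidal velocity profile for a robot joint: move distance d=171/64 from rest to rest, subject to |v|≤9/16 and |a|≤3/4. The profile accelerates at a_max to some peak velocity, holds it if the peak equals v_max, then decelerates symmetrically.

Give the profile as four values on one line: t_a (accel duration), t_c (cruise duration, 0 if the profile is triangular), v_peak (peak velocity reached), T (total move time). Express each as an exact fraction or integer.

vₘ²/aₘ = (9/16)²/(3/4) = 27/64
171/64 ≥ 27/64 ⇒ cruise phase
t_a = (9/16)/(3/4) = 3/4; v_peak = 9/16
d_cruise = 171/64 − 27/64 = 9/4; t_c = (9/4)/(9/16) = 4
T = 2·3/4 + 4 = 11/2

t_a=3/4 t_c=4 v_peak=9/16 T=11/2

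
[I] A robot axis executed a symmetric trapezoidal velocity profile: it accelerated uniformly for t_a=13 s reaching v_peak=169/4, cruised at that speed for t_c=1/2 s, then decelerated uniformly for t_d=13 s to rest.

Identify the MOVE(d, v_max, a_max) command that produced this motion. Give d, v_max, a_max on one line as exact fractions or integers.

d=4563/8 v_max=169/4 a_max=13/4

a_max = (169/4)/13 = 13/4
d_a = ½·169/4·13 = 2197/8; d_c = 169/4·1/2 = 169/8
d = 2·2197/8 + 169/8 = 4563/8
t_c = 1/2 > 0 ⇒ limit active, v_max = 169/4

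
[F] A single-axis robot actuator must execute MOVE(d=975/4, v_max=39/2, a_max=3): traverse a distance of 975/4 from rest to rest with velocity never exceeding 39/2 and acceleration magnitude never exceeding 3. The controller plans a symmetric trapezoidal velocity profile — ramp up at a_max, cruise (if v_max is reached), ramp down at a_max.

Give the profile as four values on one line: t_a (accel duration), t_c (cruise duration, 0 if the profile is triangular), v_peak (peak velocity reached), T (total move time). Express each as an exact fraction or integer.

t_a=13/2 t_c=6 v_peak=39/2 T=19

v_max²/a_max = (39/2)²/3 = 507/4
975/4 ≥ 507/4 so v_max reached
t_a = (39/2)/3 = 13/2; v_peak = 39/2
d_cruise = 975/4 − 507/4 = 117; t_c = 117/(39/2) = 6
T = 2·13/2 + 6 = 19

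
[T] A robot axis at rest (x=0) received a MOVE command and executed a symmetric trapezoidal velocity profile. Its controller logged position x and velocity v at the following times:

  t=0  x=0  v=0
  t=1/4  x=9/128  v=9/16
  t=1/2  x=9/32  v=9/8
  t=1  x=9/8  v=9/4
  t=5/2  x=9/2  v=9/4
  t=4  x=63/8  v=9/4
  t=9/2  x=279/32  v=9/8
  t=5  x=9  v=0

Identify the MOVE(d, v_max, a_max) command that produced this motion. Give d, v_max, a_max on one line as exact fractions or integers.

d=9 v_max=9/4 a_max=9/4

final state: t=5, x=9, v=0 → d = 9
a_max = (9/16−0)/(1/4−0) = 9/4
max v = 9/4 over t∈[1,4] → v_max = 9/4
check: 9/4·(1+3) = 9 ✓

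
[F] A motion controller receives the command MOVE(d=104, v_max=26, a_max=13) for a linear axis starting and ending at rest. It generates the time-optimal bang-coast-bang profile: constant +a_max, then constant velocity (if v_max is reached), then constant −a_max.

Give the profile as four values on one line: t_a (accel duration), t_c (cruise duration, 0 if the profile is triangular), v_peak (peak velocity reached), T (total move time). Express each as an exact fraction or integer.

t_a=2 t_c=2 v_peak=26 T=6

vₘ²/aₘ = 26²/13 = 52
104 ≥ 52 → trapezoidal
t_a = 26/13 = 2; v_peak = 26
d_cruise = 104 − 52 = 52; t_c = 52/26 = 2
T = 2·2 + 2 = 6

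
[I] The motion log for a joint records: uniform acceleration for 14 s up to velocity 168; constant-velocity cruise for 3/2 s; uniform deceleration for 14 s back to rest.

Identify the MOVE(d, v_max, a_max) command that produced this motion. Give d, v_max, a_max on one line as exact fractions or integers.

d=2604 v_max=168 a_max=12

a_max = 168/14 = 12
d_a = ½·168·14 = 1176; d_c = 168·3/2 = 252
d = 2·1176 + 252 = 2604
t_c = 3/2 > 0 → v_max = v_peak = 168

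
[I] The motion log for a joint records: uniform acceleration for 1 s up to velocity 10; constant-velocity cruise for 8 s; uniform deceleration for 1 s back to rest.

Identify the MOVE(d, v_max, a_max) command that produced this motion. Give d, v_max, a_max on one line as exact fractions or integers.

a_max = 10/1 = 10
d_a = ½·10·1 = 5; d_c = 10·8 = 80
d = 2·5 + 80 = 90
t_c = 8 > 0 so v_max = 10

d=90 v_max=10 a_max=10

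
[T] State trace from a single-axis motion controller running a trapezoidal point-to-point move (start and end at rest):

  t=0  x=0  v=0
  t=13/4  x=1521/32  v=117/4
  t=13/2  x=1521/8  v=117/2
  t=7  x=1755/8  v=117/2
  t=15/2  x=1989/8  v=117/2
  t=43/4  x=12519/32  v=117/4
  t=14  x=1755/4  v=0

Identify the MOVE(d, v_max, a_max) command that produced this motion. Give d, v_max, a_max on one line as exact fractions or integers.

d=1755/4 v_max=117/2 a_max=9

final state: t=14, x=1755/4, v=0 → d = 1755/4
a_max = (117/4−0)/(13/4−0) = 9
max v = 117/2 over t∈[13/2,15/2] → v_max = 117/2
check: 117/2·(13/2+1) = 1755/4 ✓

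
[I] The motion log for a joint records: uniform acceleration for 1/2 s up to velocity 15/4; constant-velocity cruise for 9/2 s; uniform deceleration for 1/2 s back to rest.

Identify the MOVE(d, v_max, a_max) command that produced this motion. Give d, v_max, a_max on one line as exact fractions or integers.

a_max = (15/4)/(1/2) = 15/2
d_a = ½·15/4·1/2 = 15/16; d_c = 15/4·9/2 = 135/8
d = 2·15/16 + 135/8 = 75/4
t_c = 9/2 > 0 ⇒ limit active, v_max = 15/4

d=75/4 v_max=15/4 a_max=15/2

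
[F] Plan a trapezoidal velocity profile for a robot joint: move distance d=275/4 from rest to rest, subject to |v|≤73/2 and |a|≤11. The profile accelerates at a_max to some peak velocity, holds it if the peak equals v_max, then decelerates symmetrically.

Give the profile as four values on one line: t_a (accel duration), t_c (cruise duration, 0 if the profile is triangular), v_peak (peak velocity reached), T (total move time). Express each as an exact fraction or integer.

t_a=5/2 t_c=0 v_peak=55/2 T=5

v_max²/a_max = (73/2)²/11 = 5329/44
275/4 < 5329/44 so t_c = 0
v_peak = √(275/4·11) = √(3025/4) = 55/2
t_a = (55/2)/11 = 5/2; t_c = 0
T = 2·5/2 = 5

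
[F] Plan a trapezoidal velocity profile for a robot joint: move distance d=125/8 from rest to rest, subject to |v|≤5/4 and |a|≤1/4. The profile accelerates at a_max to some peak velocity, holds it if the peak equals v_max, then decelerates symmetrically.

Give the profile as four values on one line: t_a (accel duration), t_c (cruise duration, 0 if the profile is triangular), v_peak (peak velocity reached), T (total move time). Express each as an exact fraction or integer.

(v_max)²/a_max = (5/4)²/(1/4) = 25/4
125/8 ≥ 25/4 ⇒ cruise phase
t_a = (5/4)/(1/4) = 5; v_peak = 5/4
d_cruise = 125/8 − 25/4 = 75/8; t_c = (75/8)/(5/4) = 15/2
T = 2·5 + 15/2 = 35/2

t_a=5 t_c=15/2 v_peak=5/4 T=35/2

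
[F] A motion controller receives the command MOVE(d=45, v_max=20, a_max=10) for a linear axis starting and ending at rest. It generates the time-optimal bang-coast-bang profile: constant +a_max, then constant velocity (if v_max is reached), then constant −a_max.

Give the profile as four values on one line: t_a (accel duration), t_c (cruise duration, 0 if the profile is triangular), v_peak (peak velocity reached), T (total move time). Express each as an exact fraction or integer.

t_a=2 t_c=1/4 v_peak=20 T=17/4

v_max²/a_max = 20²/10 = 40
45 ≥ 40 so v_max reached
t_a = 20/10 = 2; v_peak = 20
d_cruise = 45 − 40 = 5; t_c = 5/20 = 1/4
T = 2·2 + 1/4 = 17/4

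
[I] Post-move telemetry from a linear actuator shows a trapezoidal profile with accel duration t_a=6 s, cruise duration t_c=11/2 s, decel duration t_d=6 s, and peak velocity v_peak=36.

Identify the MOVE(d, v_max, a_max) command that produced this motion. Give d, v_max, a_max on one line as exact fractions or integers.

d=414 v_max=36 a_max=6

a_max = 36/6 = 6
d_a = ½·36·6 = 108; d_c = 36·11/2 = 198
d = 2·108 + 198 = 414
t_c = 11/2 > 0 so v_max = 36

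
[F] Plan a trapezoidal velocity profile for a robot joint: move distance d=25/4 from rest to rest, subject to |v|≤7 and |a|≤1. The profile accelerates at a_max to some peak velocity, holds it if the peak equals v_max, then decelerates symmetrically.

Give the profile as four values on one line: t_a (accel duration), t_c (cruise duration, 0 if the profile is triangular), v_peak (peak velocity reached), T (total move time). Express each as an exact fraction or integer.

(v_max)²/a_max = 7²/1 = 49
25/4 < 49 ⇒ no cruise
v_peak = √(25/4·1) = √(25/4) = 5/2
t_a = (5/2)/1 = 5/2; t_c = 0
T = 2·5/2 = 5

t_a=5/2 t_c=0 v_peak=5/2 T=5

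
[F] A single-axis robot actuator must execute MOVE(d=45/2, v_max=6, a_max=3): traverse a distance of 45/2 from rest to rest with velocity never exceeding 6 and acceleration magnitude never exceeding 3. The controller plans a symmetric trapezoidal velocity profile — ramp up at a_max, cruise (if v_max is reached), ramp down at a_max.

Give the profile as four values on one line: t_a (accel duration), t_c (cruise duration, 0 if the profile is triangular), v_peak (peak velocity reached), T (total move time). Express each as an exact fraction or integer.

vₘ²/aₘ = 6²/3 = 12
45/2 ≥ 12 ⇒ cruise phase
t_a = 6/3 = 2; v_peak = 6
d_cruise = 45/2 − 12 = 21/2; t_c = (21/2)/6 = 7/4
T = 2·2 + 7/4 = 23/4

t_a=2 t_c=7/4 v_peak=6 T=23/4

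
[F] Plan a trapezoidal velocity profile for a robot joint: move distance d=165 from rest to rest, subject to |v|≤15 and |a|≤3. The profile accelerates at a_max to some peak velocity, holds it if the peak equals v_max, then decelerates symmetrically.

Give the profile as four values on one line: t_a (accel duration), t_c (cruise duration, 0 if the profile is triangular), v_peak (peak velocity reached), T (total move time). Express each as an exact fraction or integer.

(v_max)²/a_max = 15²/3 = 75
165 ≥ 75 → trapezoidal
t_a = 15/3 = 5; v_peak = 15
d_cruise = 165 − 75 = 90; t_c = 90/15 = 6
T = 2·5 + 6 = 16

t_a=5 t_c=6 v_peak=15 T=16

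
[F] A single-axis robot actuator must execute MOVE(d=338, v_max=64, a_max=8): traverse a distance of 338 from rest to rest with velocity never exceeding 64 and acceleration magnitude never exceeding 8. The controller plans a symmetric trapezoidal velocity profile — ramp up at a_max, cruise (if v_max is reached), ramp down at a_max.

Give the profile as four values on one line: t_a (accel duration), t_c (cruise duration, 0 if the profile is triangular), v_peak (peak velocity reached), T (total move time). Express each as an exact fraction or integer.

t_a=13/2 t_c=0 v_peak=52 T=13

v_max²/a_max = 64²/8 = 512
338 < 512 so t_c = 0
v_peak = √(338·8) = √2704 = 52
t_a = 52/8 = 13/2; t_c = 0
T = 2·13/2 = 13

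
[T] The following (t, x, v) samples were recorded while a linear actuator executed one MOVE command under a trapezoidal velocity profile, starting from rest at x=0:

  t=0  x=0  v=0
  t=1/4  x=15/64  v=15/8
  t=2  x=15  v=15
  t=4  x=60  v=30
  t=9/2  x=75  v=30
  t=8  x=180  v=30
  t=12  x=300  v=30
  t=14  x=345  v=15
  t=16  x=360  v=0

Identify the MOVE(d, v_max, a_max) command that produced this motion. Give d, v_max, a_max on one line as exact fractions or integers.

final state: t=16, x=360, v=0 → d = 360
a_max = (15/8−0)/(1/4−0) = 15/2
max v = 30 over t∈[4,12] → v_max = 30
check: 30·(4+8) = 360 ✓

d=360 v_max=30 a_max=15/2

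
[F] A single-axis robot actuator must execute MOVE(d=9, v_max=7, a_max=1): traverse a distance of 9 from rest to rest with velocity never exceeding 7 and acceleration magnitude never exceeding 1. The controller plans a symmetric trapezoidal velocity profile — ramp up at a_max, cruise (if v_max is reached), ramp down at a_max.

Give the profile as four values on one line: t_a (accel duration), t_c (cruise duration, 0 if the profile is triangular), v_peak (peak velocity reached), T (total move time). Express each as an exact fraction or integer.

(v_max)²/a_max = 7²/1 = 49
9 < 49 so t_c = 0
v_peak = √(9·1) = √9 = 3
t_a = 3/1 = 3; t_c = 0
T = 2·3 = 6

t_a=3 t_c=0 v_peak=3 T=6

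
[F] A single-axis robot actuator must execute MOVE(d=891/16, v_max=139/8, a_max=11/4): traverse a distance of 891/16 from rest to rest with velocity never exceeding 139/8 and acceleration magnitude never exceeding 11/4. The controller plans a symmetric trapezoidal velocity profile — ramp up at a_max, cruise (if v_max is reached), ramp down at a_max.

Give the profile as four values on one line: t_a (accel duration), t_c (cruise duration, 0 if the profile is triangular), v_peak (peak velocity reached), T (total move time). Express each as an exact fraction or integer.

(v_max)²/a_max = (139/8)²/(11/4) = 19321/176
891/16 < 19321/176 so t_c = 0
v_peak = √(891/16·11/4) = √(9801/64) = 99/8
t_a = (99/8)/(11/4) = 9/2; t_c = 0
T = 2·9/2 = 9

t_a=9/2 t_c=0 v_peak=99/8 T=9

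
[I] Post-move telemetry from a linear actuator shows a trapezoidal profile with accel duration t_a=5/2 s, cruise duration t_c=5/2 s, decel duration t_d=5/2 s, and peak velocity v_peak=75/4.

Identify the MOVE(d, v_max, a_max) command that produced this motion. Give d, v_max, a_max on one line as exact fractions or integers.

d=375/4 v_max=75/4 a_max=15/2

a_max = (75/4)/(5/2) = 15/2
d_a = ½·75/4·5/2 = 375/16; d_c = 75/4·5/2 = 375/8
d = 2·375/16 + 375/8 = 375/4
t_c = 5/2 > 0 so v_max = 75/4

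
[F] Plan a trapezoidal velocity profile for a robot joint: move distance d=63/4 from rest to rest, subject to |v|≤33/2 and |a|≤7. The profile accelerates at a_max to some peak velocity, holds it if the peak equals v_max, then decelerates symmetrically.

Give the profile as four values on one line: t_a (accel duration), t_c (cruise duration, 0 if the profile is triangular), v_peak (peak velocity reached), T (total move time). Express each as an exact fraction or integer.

vₘ²/aₘ = (33/2)²/7 = 1089/28
63/4 < 1089/28 → triangular
v_peak = √(63/4·7) = √(441/4) = 21/2
t_a = (21/2)/7 = 3/2; t_c = 0
T = 2·3/2 = 3

t_a=3/2 t_c=0 v_peak=21/2 T=3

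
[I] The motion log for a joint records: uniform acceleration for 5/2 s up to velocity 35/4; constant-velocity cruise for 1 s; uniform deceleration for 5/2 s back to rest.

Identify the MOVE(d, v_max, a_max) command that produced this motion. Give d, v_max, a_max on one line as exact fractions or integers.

a_max = (35/4)/(5/2) = 7/2
d_a = ½·35/4·5/2 = 175/16; d_c = 35/4·1 = 35/4
d = 2·175/16 + 35/4 = 245/8
t_c = 1 > 0 → v_max = v_peak = 35/4

d=245/8 v_max=35/4 a_max=7/2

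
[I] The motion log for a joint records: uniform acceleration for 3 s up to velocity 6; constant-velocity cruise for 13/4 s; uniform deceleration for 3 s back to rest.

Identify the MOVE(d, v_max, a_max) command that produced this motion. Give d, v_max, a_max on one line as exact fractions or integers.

d=75/2 v_max=6 a_max=2

a_max = 6/3 = 2
d_a = ½·6·3 = 9; d_c = 6·13/4 = 39/2
d = 2·9 + 39/2 = 75/2
t_c = 13/4 > 0 so v_max = 6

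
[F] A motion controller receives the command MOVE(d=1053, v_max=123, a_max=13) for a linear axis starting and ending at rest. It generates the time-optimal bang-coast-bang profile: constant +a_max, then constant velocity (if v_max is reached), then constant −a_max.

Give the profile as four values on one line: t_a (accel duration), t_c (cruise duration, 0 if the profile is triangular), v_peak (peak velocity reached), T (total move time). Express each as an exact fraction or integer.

v_max²/a_max = 123²/13 = 15129/13
1053 < 15129/13 → triangular
v_peak = √(1053·13) = √13689 = 117
t_a = 117/13 = 9; t_c = 0
T = 2·9 = 18

t_a=9 t_c=0 v_peak=117 T=18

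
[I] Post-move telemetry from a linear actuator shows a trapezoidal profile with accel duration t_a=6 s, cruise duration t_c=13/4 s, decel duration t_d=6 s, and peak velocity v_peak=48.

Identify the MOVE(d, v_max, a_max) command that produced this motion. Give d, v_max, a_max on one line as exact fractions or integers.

d=444 v_max=48 a_max=8

a_max = 48/6 = 8
d_a = ½·48·6 = 144; d_c = 48·13/4 = 156
d = 2·144 + 156 = 444
t_c = 13/4 > 0 ⇒ limit active, v_max = 48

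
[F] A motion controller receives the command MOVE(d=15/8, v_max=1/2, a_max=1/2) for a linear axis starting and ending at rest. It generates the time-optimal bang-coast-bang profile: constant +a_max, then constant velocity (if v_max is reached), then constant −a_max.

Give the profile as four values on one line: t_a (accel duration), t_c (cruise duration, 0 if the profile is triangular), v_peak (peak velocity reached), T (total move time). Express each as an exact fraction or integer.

t_a=1 t_c=11/4 v_peak=1/2 T=19/4

v_max²/a_max = (1/2)²/(1/2) = 1/2
15/8 ≥ 1/2 so v_max reached
t_a = (1/2)/(1/2) = 1; v_peak = 1/2
d_cruise = 15/8 − 1/2 = 11/8; t_c = (11/8)/(1/2) = 11/4
T = 2·1 + 11/4 = 19/4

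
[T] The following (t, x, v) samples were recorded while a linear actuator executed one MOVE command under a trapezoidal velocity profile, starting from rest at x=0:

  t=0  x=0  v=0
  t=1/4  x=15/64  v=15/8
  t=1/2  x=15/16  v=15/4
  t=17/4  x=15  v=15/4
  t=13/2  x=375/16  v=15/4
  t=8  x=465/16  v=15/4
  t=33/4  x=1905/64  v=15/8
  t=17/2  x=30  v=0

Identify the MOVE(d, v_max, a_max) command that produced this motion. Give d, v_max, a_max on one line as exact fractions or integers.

final state: t=17/2, x=30, v=0 → d = 30
a_max = (15/8−0)/(1/4−0) = 15/2
max v = 15/4 over t∈[1/2,8] → v_max = 15/4
check: 15/4·(1/2+15/2) = 30 ✓

d=30 v_max=15/4 a_max=15/2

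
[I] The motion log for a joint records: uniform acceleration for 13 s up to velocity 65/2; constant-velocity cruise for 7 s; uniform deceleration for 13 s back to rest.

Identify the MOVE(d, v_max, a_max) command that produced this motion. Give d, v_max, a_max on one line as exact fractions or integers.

d=650 v_max=65/2 a_max=5/2

a_max = (65/2)/13 = 5/2
d_a = ½·65/2·13 = 845/4; d_c = 65/2·7 = 455/2
d = 2·845/4 + 455/2 = 650
t_c = 7 > 0 so v_max = 65/2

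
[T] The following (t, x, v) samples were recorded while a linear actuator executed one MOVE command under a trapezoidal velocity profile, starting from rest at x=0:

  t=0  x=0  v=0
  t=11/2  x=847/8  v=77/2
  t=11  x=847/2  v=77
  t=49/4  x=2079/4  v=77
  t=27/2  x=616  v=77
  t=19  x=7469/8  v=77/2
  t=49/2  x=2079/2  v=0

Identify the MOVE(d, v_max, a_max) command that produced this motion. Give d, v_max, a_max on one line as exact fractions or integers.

d=2079/2 v_max=77 a_max=7

final state: t=49/2, x=2079/2, v=0 → d = 2079/2
a_max = (77/2−0)/(11/2−0) = 7
max v = 77 over t∈[11,27/2] → v_max = 77
check: 77·(11+5/2) = 2079/2 ✓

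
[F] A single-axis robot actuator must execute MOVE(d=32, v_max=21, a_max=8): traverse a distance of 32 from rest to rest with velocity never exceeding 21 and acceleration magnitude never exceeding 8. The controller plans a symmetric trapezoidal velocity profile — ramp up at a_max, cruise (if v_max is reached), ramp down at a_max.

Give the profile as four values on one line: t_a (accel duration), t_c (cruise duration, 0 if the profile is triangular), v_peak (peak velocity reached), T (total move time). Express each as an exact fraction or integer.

v_max²/a_max = 21²/8 = 441/8
32 < 441/8 ⇒ no cruise
v_peak = √(32·8) = √256 = 16
t_a = 16/8 = 2; t_c = 0
T = 2·2 = 4

t_a=2 t_c=0 v_peak=16 T=4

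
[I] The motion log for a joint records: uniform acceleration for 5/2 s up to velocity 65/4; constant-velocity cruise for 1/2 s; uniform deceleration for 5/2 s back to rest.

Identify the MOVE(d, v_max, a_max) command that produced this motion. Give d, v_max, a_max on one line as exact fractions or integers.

d=195/4 v_max=65/4 a_max=13/2

a_max = (65/4)/(5/2) = 13/2
d_a = ½·65/4·5/2 = 325/16; d_c = 65/4·1/2 = 65/8
d = 2·325/16 + 65/8 = 195/4
t_c = 1/2 > 0 ⇒ limit active, v_max = 65/4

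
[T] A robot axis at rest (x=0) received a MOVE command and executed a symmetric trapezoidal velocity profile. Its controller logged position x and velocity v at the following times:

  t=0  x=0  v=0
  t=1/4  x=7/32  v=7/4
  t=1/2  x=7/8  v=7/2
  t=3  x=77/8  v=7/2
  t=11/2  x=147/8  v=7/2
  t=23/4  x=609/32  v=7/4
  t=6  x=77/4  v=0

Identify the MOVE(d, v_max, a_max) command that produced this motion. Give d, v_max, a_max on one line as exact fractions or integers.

final state: t=6, x=77/4, v=0 → d = 77/4
a_max = (7/4−0)/(1/4−0) = 7
max v = 7/2 over t∈[1/2,11/2] → v_max = 7/2
check: 7/2·(1/2+5) = 77/4 ✓

d=77/4 v_max=7/2 a_max=7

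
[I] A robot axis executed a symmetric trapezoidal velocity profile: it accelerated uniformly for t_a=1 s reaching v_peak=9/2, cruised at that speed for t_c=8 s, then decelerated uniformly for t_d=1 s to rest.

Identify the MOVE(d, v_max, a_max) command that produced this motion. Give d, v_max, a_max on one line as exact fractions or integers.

d=81/2 v_max=9/2 a_max=9/2

a_max = (9/2)/1 = 9/2
d_a = ½·9/2·1 = 9/4; d_c = 9/2·8 = 36
d = 2·9/4 + 36 = 81/2
t_c = 8 > 0 ⇒ limit active, v_max = 9/2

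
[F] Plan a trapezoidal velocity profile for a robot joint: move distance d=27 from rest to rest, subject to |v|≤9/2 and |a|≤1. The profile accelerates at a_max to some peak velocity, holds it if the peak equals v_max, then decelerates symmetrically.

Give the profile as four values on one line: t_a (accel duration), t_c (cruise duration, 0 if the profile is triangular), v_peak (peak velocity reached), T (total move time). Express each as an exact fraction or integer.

t_a=9/2 t_c=3/2 v_peak=9/2 T=21/2

v_max²/a_max = (9/2)²/1 = 81/4
27 ≥ 81/4 so v_max reached
t_a = (9/2)/1 = 9/2; v_peak = 9/2
d_cruise = 27 − 81/4 = 27/4; t_c = (27/4)/(9/2) = 3/2
T = 2·9/2 + 3/2 = 21/2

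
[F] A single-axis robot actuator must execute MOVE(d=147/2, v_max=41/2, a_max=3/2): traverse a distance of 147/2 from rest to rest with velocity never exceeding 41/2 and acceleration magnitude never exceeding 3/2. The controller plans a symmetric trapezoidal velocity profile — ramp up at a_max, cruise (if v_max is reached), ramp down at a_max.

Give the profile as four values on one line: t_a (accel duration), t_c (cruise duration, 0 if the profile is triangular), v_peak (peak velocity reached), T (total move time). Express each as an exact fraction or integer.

(v_max)²/a_max = (41/2)²/(3/2) = 1681/6
147/2 < 1681/6 so t_c = 0
v_peak = √(147/2·3/2) = √(441/4) = 21/2
t_a = (21/2)/(3/2) = 7; t_c = 0
T = 2·7 = 14

t_a=7 t_c=0 v_peak=21/2 T=14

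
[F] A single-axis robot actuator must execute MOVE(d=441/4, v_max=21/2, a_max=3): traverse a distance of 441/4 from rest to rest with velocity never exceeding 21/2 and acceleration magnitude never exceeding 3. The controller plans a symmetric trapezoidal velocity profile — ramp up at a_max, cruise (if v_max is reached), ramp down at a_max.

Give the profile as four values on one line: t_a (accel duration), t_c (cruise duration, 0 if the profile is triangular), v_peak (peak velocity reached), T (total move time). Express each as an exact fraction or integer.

t_a=7/2 t_c=7 v_peak=21/2 T=14

vₘ²/aₘ = (21/2)²/3 = 147/4
441/4 ≥ 147/4 → trapezoidal
t_a = (21/2)/3 = 7/2; v_peak = 21/2
d_cruise = 441/4 − 147/4 = 147/2; t_c = (147/2)/(21/2) = 7
T = 2·7/2 + 7 = 14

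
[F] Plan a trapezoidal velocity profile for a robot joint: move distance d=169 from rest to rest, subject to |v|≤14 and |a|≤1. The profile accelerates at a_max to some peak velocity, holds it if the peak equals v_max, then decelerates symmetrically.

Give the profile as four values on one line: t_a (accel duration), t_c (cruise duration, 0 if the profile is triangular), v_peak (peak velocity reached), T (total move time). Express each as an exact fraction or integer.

t_a=13 t_c=0 v_peak=13 T=26

(v_max)²/a_max = 14²/1 = 196
169 < 196 ⇒ no cruise
v_peak = √(169·1) = √169 = 13
t_a = 13/1 = 13; t_c = 0
T = 2·13 = 26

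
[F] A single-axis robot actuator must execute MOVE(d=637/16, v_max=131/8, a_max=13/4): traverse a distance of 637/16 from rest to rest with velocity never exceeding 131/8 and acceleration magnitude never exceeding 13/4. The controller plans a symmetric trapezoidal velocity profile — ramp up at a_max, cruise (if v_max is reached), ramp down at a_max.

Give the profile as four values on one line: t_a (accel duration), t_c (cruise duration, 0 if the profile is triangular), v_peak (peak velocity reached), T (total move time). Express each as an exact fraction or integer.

t_a=7/2 t_c=0 v_peak=91/8 T=7

v_max²/a_max = (131/8)²/(13/4) = 17161/208
637/16 < 17161/208 so t_c = 0
v_peak = √(637/16·13/4) = √(8281/64) = 91/8
t_a = (91/8)/(13/4) = 7/2; t_c = 0
T = 2·7/2 = 7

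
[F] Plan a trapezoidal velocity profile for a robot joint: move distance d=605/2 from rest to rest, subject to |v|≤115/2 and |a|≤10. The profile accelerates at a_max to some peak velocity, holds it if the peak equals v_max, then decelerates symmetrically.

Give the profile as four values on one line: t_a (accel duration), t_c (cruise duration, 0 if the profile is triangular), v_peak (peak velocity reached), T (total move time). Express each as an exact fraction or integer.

t_a=11/2 t_c=0 v_peak=55 T=11

v_max²/a_max = (115/2)²/10 = 2645/8
605/2 < 2645/8 ⇒ no cruise
v_peak = √(605/2·10) = √3025 = 55
t_a = 55/10 = 11/2; t_c = 0
T = 2·11/2 = 11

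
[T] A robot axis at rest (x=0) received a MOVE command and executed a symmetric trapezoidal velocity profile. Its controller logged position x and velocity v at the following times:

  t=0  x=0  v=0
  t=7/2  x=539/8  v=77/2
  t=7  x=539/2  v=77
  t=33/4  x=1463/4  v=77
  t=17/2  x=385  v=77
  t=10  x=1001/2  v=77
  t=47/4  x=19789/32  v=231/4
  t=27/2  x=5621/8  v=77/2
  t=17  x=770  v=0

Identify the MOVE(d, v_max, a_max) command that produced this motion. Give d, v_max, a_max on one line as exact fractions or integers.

final state: t=17, x=770, v=0 → d = 770
a_max = (77/2−0)/(7/2−0) = 11
max v = 77 over t∈[7,10] → v_max = 77
check: 77·(7+3) = 770 ✓

d=770 v_max=77 a_max=11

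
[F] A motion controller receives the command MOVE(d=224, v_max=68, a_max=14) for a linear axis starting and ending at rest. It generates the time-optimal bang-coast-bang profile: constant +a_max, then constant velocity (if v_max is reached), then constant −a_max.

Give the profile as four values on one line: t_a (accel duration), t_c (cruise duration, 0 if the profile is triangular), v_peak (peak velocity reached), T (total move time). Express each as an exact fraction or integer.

t_a=4 t_c=0 v_peak=56 T=8

v_max²/a_max = 68²/14 = 2312/7
224 < 2312/7 so t_c = 0
v_peak = √(224·14) = √3136 = 56
t_a = 56/14 = 4; t_c = 0
T = 2·4 = 8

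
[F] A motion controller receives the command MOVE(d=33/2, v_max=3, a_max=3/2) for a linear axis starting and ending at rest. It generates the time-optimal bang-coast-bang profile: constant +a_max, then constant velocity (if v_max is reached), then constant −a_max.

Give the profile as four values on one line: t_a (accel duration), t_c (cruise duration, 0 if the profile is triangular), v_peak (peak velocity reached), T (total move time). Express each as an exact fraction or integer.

(v_max)²/a_max = 3²/(3/2) = 6
33/2 ≥ 6 → trapezoidal
t_a = 3/(3/2) = 2; v_peak = 3
d_cruise = 33/2 − 6 = 21/2; t_c = (21/2)/3 = 7/2
T = 2·2 + 7/2 = 15/2

t_a=2 t_c=7/2 v_peak=3 T=15/2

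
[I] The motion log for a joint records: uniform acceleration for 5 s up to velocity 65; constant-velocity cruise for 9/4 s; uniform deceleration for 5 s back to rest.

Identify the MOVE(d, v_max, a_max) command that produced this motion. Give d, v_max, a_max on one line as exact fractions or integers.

a_max = 65/5 = 13
d_a = ½·65·5 = 325/2; d_c = 65·9/4 = 585/4
d = 2·325/2 + 585/4 = 1885/4
t_c = 9/4 > 0 so v_max = 65

d=1885/4 v_max=65 a_max=13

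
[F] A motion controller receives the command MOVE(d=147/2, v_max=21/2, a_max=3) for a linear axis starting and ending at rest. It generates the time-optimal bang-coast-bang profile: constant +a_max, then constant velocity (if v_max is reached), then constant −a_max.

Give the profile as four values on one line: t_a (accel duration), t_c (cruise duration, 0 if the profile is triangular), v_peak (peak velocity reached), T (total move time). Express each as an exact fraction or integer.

t_a=7/2 t_c=7/2 v_peak=21/2 T=21/2

vₘ²/aₘ = (21/2)²/3 = 147/4
147/2 ≥ 147/4 ⇒ cruise phase
t_a = (21/2)/3 = 7/2; v_peak = 21/2
d_cruise = 147/2 − 147/4 = 147/4; t_c = (147/4)/(21/2) = 7/2
T = 2·7/2 + 7/2 = 21/2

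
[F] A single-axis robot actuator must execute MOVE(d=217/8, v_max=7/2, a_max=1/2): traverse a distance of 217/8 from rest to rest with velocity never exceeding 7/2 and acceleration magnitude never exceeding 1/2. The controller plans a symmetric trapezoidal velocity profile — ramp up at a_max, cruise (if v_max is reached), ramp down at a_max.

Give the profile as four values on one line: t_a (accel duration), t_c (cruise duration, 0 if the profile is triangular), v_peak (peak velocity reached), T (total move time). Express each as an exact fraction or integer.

t_a=7 t_c=3/4 v_peak=7/2 T=59/4

(v_max)²/a_max = (7/2)²/(1/2) = 49/2
217/8 ≥ 49/2 so v_max reached
t_a = (7/2)/(1/2) = 7; v_peak = 7/2
d_cruise = 217/8 − 49/2 = 21/8; t_c = (21/8)/(7/2) = 3/4
T = 2·7 + 3/4 = 59/4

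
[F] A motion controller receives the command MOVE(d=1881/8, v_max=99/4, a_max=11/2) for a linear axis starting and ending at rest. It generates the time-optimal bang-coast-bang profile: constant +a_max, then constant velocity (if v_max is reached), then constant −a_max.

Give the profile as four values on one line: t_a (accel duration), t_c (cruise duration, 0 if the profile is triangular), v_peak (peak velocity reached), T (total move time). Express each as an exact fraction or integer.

t_a=9/2 t_c=5 v_peak=99/4 T=14

vₘ²/aₘ = (99/4)²/(11/2) = 891/8
1881/8 ≥ 891/8 → trapezoidal
t_a = (99/4)/(11/2) = 9/2; v_peak = 99/4
d_cruise = 1881/8 − 891/8 = 495/4; t_c = (495/4)/(99/4) = 5
T = 2·9/2 + 5 = 14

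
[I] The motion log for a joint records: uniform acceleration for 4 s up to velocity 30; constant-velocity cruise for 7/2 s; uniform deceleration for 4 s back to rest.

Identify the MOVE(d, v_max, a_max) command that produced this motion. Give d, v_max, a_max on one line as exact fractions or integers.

d=225 v_max=30 a_max=15/2

a_max = 30/4 = 15/2
d_a = ½·30·4 = 60; d_c = 30·7/2 = 105
d = 2·60 + 105 = 225
t_c = 7/2 > 0 so v_max = 30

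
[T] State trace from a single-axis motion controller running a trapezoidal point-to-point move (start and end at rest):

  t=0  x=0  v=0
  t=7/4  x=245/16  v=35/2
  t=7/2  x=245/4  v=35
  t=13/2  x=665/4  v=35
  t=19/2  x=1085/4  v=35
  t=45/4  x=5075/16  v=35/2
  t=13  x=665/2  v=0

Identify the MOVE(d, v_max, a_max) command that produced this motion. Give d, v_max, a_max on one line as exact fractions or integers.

d=665/2 v_max=35 a_max=10

final state: t=13, x=665/2, v=0 → d = 665/2
a_max = (35/2−0)/(7/4−0) = 10
max v = 35 over t∈[7/2,19/2] → v_max = 35
check: 35·(7/2+6) = 665/2 ✓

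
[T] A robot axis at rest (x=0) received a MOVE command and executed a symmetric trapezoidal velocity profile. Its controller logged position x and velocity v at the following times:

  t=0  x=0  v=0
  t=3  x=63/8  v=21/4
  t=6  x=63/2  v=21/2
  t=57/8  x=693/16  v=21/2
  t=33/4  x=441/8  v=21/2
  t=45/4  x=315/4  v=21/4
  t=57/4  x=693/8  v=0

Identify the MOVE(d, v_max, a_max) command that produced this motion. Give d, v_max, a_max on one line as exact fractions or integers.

d=693/8 v_max=21/2 a_max=7/4

final state: t=57/4, x=693/8, v=0 → d = 693/8
a_max = (21/4−0)/(3−0) = 7/4
max v = 21/2 over t∈[6,33/4] → v_max = 21/2
check: 21/2·(6+9/4) = 693/8 ✓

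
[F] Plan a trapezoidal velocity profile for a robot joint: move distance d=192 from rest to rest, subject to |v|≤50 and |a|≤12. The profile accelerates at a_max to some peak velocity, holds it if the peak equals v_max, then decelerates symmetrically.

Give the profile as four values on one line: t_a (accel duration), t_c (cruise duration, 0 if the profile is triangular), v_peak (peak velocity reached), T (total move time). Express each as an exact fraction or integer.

t_a=4 t_c=0 v_peak=48 T=8

(v_max)²/a_max = 50²/12 = 625/3
192 < 625/3 → triangular
v_peak = √(192·12) = √2304 = 48
t_a = 48/12 = 4; t_c = 0
T = 2·4 = 8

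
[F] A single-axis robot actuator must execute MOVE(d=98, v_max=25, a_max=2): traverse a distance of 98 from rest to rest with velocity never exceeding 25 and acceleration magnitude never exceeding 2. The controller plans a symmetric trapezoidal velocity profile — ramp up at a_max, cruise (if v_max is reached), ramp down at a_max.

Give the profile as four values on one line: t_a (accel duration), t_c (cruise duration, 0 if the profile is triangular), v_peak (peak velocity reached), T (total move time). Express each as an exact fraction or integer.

t_a=7 t_c=0 v_peak=14 T=14

vₘ²/aₘ = 25²/2 = 625/2
98 < 625/2 → triangular
v_peak = √(98·2) = √196 = 14
t_a = 14/2 = 7; t_c = 0
T = 2·7 = 14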